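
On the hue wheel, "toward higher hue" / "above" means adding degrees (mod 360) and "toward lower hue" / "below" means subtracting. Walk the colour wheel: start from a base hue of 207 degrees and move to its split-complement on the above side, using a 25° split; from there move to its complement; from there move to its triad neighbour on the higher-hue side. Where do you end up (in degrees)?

+205° (split-comp 25° ↑): 207 + 205 = 412 → 412 − 360 = 52°
+180° (complement): 52 + 180 = 232°
+120° (triadic ↑): 232 + 120 = 352°

352°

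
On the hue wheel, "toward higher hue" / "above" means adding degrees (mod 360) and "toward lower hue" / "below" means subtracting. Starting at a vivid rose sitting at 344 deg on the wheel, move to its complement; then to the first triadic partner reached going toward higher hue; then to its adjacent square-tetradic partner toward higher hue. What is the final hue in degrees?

complement +180°: 344 + 180 = 524 → 524 − 360 = 164°
triadic ↑ +120°: 164 + 120 = 284°
square ↑ +90°: 284 + 90 = 374 → 374 − 360 = 14°

14°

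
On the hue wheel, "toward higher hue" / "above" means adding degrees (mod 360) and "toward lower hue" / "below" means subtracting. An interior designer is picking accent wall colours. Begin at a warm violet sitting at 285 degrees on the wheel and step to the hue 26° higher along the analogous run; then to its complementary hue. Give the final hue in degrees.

+26° (analog 26° ↑): 285 + 26 = 311°
+180° (complement): 311 + 180 = 491 → 491 − 360 = 131°

131°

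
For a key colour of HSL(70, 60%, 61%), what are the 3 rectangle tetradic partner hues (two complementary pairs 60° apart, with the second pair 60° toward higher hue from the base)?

130°, 250° and 310°

A rectangular tetradic uses two complementary pairs 60° apart: offsets 0°, 60°, 180°, 240°.
70 + 60 = 130°
70 + 180 = 250°
70 + 240 = 310°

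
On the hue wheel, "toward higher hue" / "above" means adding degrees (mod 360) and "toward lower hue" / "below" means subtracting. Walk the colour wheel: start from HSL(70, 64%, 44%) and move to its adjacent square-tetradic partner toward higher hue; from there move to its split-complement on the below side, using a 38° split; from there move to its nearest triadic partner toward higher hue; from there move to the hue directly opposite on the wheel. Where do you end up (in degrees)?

242°

+90° (square ↑): 70 + 90 = 160°
+142° (split-comp 38° ↓): 160 + 142 = 302°
+120° (triadic ↑): 302 + 120 = 422 → 422 − 360 = 62°
+180° (complement): 62 + 180 = 242°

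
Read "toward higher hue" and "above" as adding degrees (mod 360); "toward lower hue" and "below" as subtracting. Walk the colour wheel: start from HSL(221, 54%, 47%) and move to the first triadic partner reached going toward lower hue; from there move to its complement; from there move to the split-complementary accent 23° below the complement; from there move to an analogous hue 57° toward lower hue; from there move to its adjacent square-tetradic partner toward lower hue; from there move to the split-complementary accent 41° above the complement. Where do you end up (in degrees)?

−120° (triadic ↓): 221 − 120 = 101°
+180° (complement): 101 + 180 = 281°
+157° (split-comp 23° ↓): 281 + 157 = 438 → 438 − 360 = 78°
−57° (analog 57° ↓): 78 − 57 = 21°
−90° (square ↓): 21 − 90 = -69 → -69 + 360 = 291°
+221° (split-comp 41° ↑): 291 + 221 = 512 → 512 − 360 = 152°

152°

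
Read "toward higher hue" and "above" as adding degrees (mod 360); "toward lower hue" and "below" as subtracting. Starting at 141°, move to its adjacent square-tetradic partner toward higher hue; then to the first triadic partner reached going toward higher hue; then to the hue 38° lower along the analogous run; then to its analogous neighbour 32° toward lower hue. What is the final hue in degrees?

281°

141 + 90 = 231°   (square ↑)
231 + 120 = 351°   (triadic ↑)
351 − 38 = 313°   (analog 38° ↓)
313 − 32 = 281°   (analog 32° ↓)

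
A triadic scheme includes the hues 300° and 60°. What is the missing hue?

180°

A triad places three hues 120° apart.
The full set through 60° is {60°, 180°, 300°}.
Given {60°, 300°}, the missing hue is 180°.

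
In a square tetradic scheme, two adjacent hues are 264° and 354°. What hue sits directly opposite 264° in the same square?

A square tetradic scheme places four hues 90° apart; opposite corners are 180° apart.
264 + 180 = 444 → 444 − 360 = 84°

84°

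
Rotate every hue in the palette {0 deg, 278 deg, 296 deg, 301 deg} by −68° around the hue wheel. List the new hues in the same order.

292°, 210°, 228°, 233°

0 − 68 = -68 → -68 + 360 = 292°
278 − 68 = 210°
296 − 68 = 228°
301 − 68 = 233°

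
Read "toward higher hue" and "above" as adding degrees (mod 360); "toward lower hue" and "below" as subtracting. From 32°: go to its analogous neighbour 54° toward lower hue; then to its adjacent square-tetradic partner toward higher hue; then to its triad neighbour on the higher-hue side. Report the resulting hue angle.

analog 54° ↓ −54°: 32 − 54 = -22 → -22 + 360 = 338°
square ↑ +90°: 338 + 90 = 428 → 428 − 360 = 68°
triadic ↑ +120°: 68 + 120 = 188°

188°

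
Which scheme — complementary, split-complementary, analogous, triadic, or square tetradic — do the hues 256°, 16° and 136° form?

triadic

Sort the hues: 16°, 136°, 256°.
Successive gaps around the wheel: 120°, 120°, 120°.
Three hues equally spaced 120° apart form a triad.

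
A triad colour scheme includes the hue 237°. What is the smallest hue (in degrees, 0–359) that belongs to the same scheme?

A triad places three hues 120° apart.
The full set through 237° is {117°, 237°, 357°}.

117°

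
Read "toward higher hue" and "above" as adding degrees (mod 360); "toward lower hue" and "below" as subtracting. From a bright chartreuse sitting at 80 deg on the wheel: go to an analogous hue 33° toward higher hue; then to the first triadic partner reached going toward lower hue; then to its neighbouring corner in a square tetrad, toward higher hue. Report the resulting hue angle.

+33° (analog 33° ↑): 80 + 33 = 113°
−120° (triadic ↓): 113 − 120 = -7 → -7 + 360 = 353°
+90° (square ↑): 353 + 90 = 443 → 443 − 360 = 83°

83°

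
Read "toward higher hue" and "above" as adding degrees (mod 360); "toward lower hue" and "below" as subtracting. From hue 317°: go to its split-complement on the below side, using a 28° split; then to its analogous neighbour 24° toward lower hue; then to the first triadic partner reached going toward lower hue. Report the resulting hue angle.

+152° (split-comp 28° ↓): 317 + 152 = 469 → 469 − 360 = 109°
−24° (analog 24° ↓): 109 − 24 = 85°
−120° (triadic ↓): 85 − 120 = -35 → -35 + 360 = 325°

325°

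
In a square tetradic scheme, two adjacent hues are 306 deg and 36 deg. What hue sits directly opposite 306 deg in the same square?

126°

A square tetradic scheme places four hues 90° apart; opposite corners are 180° apart.
306 + 180 = 486 → 486 − 360 = 126°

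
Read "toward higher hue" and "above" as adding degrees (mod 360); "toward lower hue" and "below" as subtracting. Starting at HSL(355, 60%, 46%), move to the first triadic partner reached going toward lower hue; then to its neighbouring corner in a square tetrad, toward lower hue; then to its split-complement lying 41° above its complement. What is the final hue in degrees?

6°

355 − 120 = 235°   (triadic ↓)
235 − 90 = 145°   (square ↓)
145 + 221 = 366 → 366 − 360 = 6°   (split-comp 41° ↑)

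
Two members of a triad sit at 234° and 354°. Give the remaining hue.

114°

A triad spaces three hues 120° apart.
The full set is {114°, 234°, 354°}.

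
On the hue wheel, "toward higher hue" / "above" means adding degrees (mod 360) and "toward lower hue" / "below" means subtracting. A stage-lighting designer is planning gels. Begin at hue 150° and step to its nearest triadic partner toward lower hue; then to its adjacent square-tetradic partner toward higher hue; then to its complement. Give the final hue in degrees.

triadic ↓ −120°: 150 − 120 = 30°
square ↑ +90°: 30 + 90 = 120°
complement +180°: 120 + 180 = 300°

300°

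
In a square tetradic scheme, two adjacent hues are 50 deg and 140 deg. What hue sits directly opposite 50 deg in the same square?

A square tetradic scheme places four hues 90° apart; opposite corners are 180° apart.
50 + 180 = 230°

230°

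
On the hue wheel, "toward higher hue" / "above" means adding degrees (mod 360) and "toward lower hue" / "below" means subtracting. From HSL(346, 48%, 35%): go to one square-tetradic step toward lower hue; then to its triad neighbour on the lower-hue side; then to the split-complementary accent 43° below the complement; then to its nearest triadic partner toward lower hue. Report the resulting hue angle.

153°

−90° (square ↓): 346 − 90 = 256°
−120° (triadic ↓): 256 − 120 = 136°
+137° (split-comp 43° ↓): 136 + 137 = 273°
−120° (triadic ↓): 273 − 120 = 153°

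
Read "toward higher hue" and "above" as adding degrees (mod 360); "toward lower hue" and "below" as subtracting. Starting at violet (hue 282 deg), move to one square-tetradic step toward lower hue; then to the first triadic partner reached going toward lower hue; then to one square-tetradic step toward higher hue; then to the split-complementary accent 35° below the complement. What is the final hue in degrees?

−90° (square ↓): 282 − 90 = 192°
−120° (triadic ↓): 192 − 120 = 72°
+90° (square ↑): 72 + 90 = 162°
+145° (split-comp 35° ↓): 162 + 145 = 307°

307°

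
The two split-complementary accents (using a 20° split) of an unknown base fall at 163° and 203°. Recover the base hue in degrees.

The accents sit 20° either side of the complement, so the complement is their short-arc midpoint on the wheel.
Short-arc midpoint of 163° and 203°: 183°.
Base is 180° from the complement: 183 − 180 = 3°

3°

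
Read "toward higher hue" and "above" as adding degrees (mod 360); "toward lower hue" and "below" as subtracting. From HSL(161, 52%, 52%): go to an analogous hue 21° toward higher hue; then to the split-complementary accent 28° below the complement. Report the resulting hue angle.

334°

analog 21° ↑ +21°: 161 + 21 = 182°
split-comp 28° ↓ +152°: 182 + 152 = 334°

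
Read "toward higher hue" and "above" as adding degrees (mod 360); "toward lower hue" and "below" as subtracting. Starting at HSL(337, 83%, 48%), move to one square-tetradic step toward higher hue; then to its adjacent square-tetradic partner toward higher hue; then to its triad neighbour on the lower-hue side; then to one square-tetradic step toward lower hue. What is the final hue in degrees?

337 + 90 = 427 → 427 − 360 = 67°   (square ↑)
67 + 90 = 157°   (square ↑)
157 − 120 = 37°   (triadic ↓)
37 − 90 = -53 → -53 + 360 = 307°   (square ↓)

307°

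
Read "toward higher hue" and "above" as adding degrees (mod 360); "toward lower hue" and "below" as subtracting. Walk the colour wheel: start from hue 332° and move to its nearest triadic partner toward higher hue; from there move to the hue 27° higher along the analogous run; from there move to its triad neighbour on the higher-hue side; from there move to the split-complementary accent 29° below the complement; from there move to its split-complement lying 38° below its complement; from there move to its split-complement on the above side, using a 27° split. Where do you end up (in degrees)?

+120° (triadic ↑): 332 + 120 = 452 → 452 − 360 = 92°
+27° (analog 27° ↑): 92 + 27 = 119°
+120° (triadic ↑): 119 + 120 = 239°
+151° (split-comp 29° ↓): 239 + 151 = 390 → 390 − 360 = 30°
+142° (split-comp 38° ↓): 30 + 142 = 172°
+207° (split-comp 27° ↑): 172 + 207 = 379 → 379 − 360 = 19°

19°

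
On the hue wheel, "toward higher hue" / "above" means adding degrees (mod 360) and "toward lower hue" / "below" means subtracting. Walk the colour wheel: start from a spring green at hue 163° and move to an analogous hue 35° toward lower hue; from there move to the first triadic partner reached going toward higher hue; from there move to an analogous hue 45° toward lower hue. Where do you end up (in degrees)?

203°

analog 35° ↓ −35°: 163 − 35 = 128°
triadic ↑ +120°: 128 + 120 = 248°
analog 45° ↓ −45°: 248 − 45 = 203°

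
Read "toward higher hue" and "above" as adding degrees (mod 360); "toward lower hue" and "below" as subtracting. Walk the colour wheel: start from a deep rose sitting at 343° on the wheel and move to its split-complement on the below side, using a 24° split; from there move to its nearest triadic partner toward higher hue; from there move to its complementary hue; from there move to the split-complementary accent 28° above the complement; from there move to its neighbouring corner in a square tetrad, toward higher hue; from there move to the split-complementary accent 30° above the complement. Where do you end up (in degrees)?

split-comp 24° ↓ +156°: 343 + 156 = 499 → 499 − 360 = 139°
triadic ↑ +120°: 139 + 120 = 259°
complement +180°: 259 + 180 = 439 → 439 − 360 = 79°
split-comp 28° ↑ +208°: 79 + 208 = 287°
square ↑ +90°: 287 + 90 = 377 → 377 − 360 = 17°
split-comp 30° ↑ +210°: 17 + 210 = 227°

227°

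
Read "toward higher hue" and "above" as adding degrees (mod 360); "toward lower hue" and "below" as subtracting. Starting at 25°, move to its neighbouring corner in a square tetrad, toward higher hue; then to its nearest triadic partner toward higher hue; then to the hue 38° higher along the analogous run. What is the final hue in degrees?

273°

25 + 90 = 115°   (square ↑)
115 + 120 = 235°   (triadic ↑)
235 + 38 = 273°   (analog 38° ↑)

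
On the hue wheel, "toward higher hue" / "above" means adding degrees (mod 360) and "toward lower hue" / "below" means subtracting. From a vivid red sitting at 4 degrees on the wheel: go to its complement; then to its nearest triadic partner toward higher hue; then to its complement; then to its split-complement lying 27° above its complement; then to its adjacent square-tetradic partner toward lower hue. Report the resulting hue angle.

4 + 180 = 184°   (complement)
184 + 120 = 304°   (triadic ↑)
304 + 180 = 484 → 484 − 360 = 124°   (complement)
124 + 207 = 331°   (split-comp 27° ↑)
331 − 90 = 241°   (square ↓)

241°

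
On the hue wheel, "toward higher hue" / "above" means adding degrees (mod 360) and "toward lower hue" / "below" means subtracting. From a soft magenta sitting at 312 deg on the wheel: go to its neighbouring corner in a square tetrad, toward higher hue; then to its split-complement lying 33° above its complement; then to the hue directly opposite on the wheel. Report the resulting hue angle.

312 + 90 = 402 → 402 − 360 = 42°   (square ↑)
42 + 213 = 255°   (split-comp 33° ↑)
255 + 180 = 435 → 435 − 360 = 75°   (complement)

75°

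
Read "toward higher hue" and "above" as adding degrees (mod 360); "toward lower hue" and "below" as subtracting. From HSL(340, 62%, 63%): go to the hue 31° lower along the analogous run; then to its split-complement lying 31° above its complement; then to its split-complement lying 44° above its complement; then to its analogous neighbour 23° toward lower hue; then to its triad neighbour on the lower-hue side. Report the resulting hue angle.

analog 31° ↓ −31°: 340 − 31 = 309°
split-comp 31° ↑ +211°: 309 + 211 = 520 → 520 − 360 = 160°
split-comp 44° ↑ +224°: 160 + 224 = 384 → 384 − 360 = 24°
analog 23° ↓ −23°: 24 − 23 = 1°
triadic ↓ −120°: 1 − 120 = -119 → -119 + 360 = 241°

241°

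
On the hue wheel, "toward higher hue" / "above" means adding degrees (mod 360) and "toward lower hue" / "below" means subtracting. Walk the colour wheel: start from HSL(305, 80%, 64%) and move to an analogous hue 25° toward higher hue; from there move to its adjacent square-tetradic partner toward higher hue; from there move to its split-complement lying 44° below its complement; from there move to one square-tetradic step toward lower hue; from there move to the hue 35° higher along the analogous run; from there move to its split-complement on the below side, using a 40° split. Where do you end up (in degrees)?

281°

analog 25° ↑ +25°: 305 + 25 = 330°
square ↑ +90°: 330 + 90 = 420 → 420 − 360 = 60°
split-comp 44° ↓ +136°: 60 + 136 = 196°
square ↓ −90°: 196 − 90 = 106°
analog 35° ↑ +35°: 106 + 35 = 141°
split-comp 40° ↓ +140°: 141 + 140 = 281°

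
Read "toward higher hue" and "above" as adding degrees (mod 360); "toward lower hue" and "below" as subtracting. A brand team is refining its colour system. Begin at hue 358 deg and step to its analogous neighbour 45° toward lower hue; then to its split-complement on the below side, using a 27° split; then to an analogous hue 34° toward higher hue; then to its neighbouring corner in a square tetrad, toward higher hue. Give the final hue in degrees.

analog 45° ↓ −45°: 358 − 45 = 313°
split-comp 27° ↓ +153°: 313 + 153 = 466 → 466 − 360 = 106°
analog 34° ↑ +34°: 106 + 34 = 140°
square ↑ +90°: 140 + 90 = 230°

230°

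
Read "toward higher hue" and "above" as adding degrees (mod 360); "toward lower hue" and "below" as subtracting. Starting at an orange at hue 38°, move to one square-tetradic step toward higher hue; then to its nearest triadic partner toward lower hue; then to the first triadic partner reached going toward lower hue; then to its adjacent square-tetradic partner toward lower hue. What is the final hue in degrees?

158°

38 + 90 = 128°   (square ↑)
128 − 120 = 8°   (triadic ↓)
8 − 120 = -112 → -112 + 360 = 248°   (triadic ↓)
248 − 90 = 158°   (square ↓)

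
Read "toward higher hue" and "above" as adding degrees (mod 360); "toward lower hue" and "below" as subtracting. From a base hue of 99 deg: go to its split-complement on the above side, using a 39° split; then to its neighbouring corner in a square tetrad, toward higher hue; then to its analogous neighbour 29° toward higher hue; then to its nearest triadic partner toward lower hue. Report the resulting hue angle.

317°

split-comp 39° ↑ +219°: 99 + 219 = 318°
square ↑ +90°: 318 + 90 = 408 → 408 − 360 = 48°
analog 29° ↑ +29°: 48 + 29 = 77°
triadic ↓ −120°: 77 − 120 = -43 → -43 + 360 = 317°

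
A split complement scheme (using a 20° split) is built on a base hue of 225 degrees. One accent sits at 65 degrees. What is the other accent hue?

25°

Split-complementary hues sit 20° either side of the complement.
Complement of the base 225°: 225 + 180 = 405 → 405 − 360 = 45°
The given accent 65° is 20° one side of 45°; the other accent sits 20° the other side: 45 − 20 = 25°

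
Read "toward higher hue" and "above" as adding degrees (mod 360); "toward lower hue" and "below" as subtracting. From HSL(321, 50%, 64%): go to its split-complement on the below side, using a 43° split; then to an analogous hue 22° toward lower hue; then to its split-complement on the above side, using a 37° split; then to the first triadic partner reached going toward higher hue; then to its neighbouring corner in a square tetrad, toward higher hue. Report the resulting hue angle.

321 + 137 = 458 → 458 − 360 = 98°   (split-comp 43° ↓)
98 − 22 = 76°   (analog 22° ↓)
76 + 217 = 293°   (split-comp 37° ↑)
293 + 120 = 413 → 413 − 360 = 53°   (triadic ↑)
53 + 90 = 143°   (square ↑)

143°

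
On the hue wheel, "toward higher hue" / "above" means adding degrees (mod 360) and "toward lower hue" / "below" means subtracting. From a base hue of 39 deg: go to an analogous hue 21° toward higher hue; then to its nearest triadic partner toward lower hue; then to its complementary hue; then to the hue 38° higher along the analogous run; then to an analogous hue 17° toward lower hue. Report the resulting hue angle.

141°

analog 21° ↑ +21°: 39 + 21 = 60°
triadic ↓ −120°: 60 − 120 = -60 → -60 + 360 = 300°
complement +180°: 300 + 180 = 480 → 480 − 360 = 120°
analog 38° ↑ +38°: 120 + 38 = 158°
analog 17° ↓ −17°: 158 − 17 = 141°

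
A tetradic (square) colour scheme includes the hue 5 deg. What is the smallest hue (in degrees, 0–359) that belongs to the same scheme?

A square tetradic scheme places four hues every 90°.
The full set through 5° is {5°, 95°, 185°, 275°}.

5°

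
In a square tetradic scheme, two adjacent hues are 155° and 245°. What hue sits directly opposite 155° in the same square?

335°

A square tetradic scheme places four hues 90° apart; opposite corners are 180° apart.
155 + 180 = 335°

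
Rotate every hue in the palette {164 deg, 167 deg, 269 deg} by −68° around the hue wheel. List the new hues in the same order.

96°, 99°, 201°

164 − 68 = 96°
167 − 68 = 99°
269 − 68 = 201°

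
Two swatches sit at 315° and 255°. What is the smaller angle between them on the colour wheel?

|315 − 255| = 60.
60 ≤ 180, so the shorter arc is 60°.

60°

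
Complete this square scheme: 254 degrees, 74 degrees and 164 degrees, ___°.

A square tetradic scheme places four hues every 90°.
The full set through 74° is {74°, 164°, 254°, 344°}.
Given {74°, 164°, 254°}, the missing hue is 344°.

344°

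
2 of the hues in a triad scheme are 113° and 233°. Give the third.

A triad places three hues 120° apart.
The full set through 113° is {113°, 233°, 353°}.
Given {113°, 233°}, the missing hue is 353°.

353°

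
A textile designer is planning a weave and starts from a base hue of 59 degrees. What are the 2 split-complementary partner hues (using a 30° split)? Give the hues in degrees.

209° and 269°

Split-complementary hues sit 30° either side of the complement.
Complement of 59 degrees: 59 + 180 = 239°
239 − 30 = 209°
239 + 30 = 269°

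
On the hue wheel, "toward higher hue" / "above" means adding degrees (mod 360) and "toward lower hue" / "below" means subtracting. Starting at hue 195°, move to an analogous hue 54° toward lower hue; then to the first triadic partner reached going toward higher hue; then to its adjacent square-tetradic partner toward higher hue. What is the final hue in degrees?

351°

−54° (analog 54° ↓): 195 − 54 = 141°
+120° (triadic ↑): 141 + 120 = 261°
+90° (square ↑): 261 + 90 = 351°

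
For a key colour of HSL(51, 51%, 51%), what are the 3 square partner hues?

141°, 231° and 321°

A square tetradic scheme places four hues every 90°.
51 + 90 = 141°
51 + 180 = 231°
51 + 270 = 321°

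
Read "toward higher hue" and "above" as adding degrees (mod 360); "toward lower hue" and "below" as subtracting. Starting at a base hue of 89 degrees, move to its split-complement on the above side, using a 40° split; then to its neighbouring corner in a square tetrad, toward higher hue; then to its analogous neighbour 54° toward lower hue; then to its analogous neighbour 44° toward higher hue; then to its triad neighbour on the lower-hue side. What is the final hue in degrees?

269°

+220° (split-comp 40° ↑): 89 + 220 = 309°
+90° (square ↑): 309 + 90 = 399 → 399 − 360 = 39°
−54° (analog 54° ↓): 39 − 54 = -15 → -15 + 360 = 345°
+44° (analog 44° ↑): 345 + 44 = 389 → 389 − 360 = 29°
−120° (triadic ↓): 29 − 120 = -91 → -91 + 360 = 269°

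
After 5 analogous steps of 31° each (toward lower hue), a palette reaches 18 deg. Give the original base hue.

5 steps of 31° (toward lower hue) give a net shift of −155°.
Start = end − shift: 18 + 155 = 173°

173°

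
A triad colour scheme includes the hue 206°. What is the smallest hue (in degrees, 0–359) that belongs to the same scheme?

A triad places three hues 120° apart.
The full set through 206° is {86°, 206°, 326°}.

86°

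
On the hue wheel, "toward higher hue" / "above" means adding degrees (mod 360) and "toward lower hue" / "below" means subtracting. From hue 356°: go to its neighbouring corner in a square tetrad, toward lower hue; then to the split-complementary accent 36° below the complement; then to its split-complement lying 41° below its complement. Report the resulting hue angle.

356 − 90 = 266°   (square ↓)
266 + 144 = 410 → 410 − 360 = 50°   (split-comp 36° ↓)
50 + 139 = 189°   (split-comp 41° ↓)

189°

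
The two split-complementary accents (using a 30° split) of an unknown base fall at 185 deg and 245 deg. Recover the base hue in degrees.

The accents sit 30° either side of the complement, so the complement is their short-arc midpoint on the wheel.
Short-arc midpoint of 185° and 245°: 215°.
Base is 180° from the complement: 215 − 180 = 35°

35°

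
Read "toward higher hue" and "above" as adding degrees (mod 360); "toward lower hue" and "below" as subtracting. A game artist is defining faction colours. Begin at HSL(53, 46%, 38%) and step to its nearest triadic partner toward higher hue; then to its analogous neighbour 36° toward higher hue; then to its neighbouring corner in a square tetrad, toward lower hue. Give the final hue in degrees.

+120° (triadic ↑): 53 + 120 = 173°
+36° (analog 36° ↑): 173 + 36 = 209°
−90° (square ↓): 209 − 90 = 119°

119°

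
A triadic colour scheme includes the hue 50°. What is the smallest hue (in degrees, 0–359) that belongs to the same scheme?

A triad places three hues 120° apart.
The full set through 50° is {50°, 170°, 290°}.

50°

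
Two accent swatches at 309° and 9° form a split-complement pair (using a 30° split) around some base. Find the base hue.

159°

The accents sit 30° either side of the complement, so the complement is their short-arc midpoint on the wheel.
Short-arc midpoint of 309° and 9°: 339°.
Base is 180° from the complement: 339 − 180 = 159°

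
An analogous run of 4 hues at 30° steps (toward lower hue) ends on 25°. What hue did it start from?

115°

3 steps of 30° (toward lower hue) give a net shift of −90°.
Start = end − shift: 25 + 90 = 115°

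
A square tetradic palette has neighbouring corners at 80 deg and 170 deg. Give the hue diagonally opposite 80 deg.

A square tetradic scheme places four hues 90° apart; opposite corners are 180° apart.
80 + 180 = 260°

260°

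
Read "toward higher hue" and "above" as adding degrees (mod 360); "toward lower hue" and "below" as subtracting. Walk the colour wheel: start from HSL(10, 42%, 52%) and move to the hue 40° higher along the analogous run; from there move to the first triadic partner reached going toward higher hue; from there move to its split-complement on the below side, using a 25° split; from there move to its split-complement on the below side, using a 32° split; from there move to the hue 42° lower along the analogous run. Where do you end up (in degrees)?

71°

10 + 40 = 50°   (analog 40° ↑)
50 + 120 = 170°   (triadic ↑)
170 + 155 = 325°   (split-comp 25° ↓)
325 + 148 = 473 → 473 − 360 = 113°   (split-comp 32° ↓)
113 − 42 = 71°   (analog 42° ↓)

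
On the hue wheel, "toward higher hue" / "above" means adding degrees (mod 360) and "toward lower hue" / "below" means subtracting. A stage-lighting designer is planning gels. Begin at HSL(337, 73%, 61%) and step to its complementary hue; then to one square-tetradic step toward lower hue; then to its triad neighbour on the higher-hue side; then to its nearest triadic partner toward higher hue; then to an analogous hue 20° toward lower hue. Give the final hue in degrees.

337 + 180 = 517 → 517 − 360 = 157°   (complement)
157 − 90 = 67°   (square ↓)
67 + 120 = 187°   (triadic ↑)
187 + 120 = 307°   (triadic ↑)
307 − 20 = 287°   (analog 20° ↓)

287°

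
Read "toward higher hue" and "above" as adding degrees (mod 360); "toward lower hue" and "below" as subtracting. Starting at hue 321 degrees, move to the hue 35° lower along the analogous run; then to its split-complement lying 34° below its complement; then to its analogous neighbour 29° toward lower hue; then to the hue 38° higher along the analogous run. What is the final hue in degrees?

81°

analog 35° ↓ −35°: 321 − 35 = 286°
split-comp 34° ↓ +146°: 286 + 146 = 432 → 432 − 360 = 72°
analog 29° ↓ −29°: 72 − 29 = 43°
analog 38° ↑ +38°: 43 + 38 = 81°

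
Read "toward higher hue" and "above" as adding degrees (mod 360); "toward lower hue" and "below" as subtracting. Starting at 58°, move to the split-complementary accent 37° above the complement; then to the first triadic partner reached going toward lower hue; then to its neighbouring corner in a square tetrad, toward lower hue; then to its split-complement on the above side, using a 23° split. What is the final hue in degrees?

split-comp 37° ↑ +217°: 58 + 217 = 275°
triadic ↓ −120°: 275 − 120 = 155°
square ↓ −90°: 155 − 90 = 65°
split-comp 23° ↑ +203°: 65 + 203 = 268°

268°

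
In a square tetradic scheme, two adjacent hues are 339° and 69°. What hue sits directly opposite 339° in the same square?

159°

A square tetradic scheme places four hues 90° apart; opposite corners are 180° apart.
339 + 180 = 519 → 519 − 360 = 159°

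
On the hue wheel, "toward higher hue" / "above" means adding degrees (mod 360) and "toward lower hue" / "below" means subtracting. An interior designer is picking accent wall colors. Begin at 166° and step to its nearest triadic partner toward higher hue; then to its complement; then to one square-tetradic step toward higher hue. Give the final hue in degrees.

166 + 120 = 286°   (triadic ↑)
286 + 180 = 466 → 466 − 360 = 106°   (complement)
106 + 90 = 196°   (square ↑)

196°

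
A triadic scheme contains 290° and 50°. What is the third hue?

A triad spaces three hues 120° apart.
The full set is {50°, 170°, 290°}.

170°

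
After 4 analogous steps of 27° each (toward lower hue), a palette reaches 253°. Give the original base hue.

1°

4 steps of 27° (toward lower hue) give a net shift of −108°.
Start = end − shift: 253 + 108 = 361 → 361 − 360 = 1°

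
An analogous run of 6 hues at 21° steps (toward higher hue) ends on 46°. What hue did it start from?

301°

5 steps of 21° (toward higher hue) give a net shift of +105°.
Start = end − shift: 46 − 105 = -59 → -59 + 360 = 301°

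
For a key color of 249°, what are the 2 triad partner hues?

9° and 129°

A triad places three hues 120° apart.
249 + 120 = 369 → 369 − 360 = 9°
249 + 240 = 489 → 489 − 360 = 129°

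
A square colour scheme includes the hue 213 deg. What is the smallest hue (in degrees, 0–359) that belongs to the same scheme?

A square tetradic scheme places four hues every 90°.
The full set through 213° is {33°, 123°, 213°, 303°}.

33°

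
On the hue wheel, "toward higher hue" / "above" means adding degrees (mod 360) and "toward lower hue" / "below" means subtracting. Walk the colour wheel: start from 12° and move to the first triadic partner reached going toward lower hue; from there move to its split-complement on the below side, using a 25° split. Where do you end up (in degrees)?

47°

−120° (triadic ↓): 12 − 120 = -108 → -108 + 360 = 252°
+155° (split-comp 25° ↓): 252 + 155 = 407 → 407 − 360 = 47°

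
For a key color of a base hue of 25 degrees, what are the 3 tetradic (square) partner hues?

115°, 205°, 295°

25 + 90 = 115°
25 + 180 = 205°
25 + 270 = 295°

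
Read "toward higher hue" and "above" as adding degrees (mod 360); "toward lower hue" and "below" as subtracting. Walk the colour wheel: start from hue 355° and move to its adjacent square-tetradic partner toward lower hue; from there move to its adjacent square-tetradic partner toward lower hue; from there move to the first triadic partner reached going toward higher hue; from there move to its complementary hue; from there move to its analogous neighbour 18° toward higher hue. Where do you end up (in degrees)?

133°

355 − 90 = 265°   (square ↓)
265 − 90 = 175°   (square ↓)
175 + 120 = 295°   (triadic ↑)
295 + 180 = 475 → 475 − 360 = 115°   (complement)
115 + 18 = 133°   (analog 18° ↑)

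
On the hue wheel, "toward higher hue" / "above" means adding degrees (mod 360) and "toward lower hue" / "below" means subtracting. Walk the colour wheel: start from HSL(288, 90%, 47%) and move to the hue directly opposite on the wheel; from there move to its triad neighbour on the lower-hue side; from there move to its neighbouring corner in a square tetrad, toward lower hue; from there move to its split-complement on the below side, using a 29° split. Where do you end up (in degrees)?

49°

288 + 180 = 468 → 468 − 360 = 108°   (complement)
108 − 120 = -12 → -12 + 360 = 348°   (triadic ↓)
348 − 90 = 258°   (square ↓)
258 + 151 = 409 → 409 − 360 = 49°   (split-comp 29° ↓)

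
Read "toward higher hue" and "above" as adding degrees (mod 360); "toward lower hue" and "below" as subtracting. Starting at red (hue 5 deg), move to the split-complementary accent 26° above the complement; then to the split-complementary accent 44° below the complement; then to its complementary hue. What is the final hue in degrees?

167°

+206° (split-comp 26° ↑): 5 + 206 = 211°
+136° (split-comp 44° ↓): 211 + 136 = 347°
+180° (complement): 347 + 180 = 527 → 527 − 360 = 167°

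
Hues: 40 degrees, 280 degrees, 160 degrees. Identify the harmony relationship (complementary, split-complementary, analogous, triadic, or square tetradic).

triadic

Sort the hues: 40°, 160°, 280°.
Successive gaps around the wheel: 120°, 120°, 120°.
Three hues equally spaced 120° apart form a triad.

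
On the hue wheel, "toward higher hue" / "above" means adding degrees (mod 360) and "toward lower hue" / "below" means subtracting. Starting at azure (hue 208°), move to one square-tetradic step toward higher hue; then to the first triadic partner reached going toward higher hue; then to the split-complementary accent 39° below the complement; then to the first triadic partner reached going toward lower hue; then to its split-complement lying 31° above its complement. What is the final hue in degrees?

290°

square ↑ +90°: 208 + 90 = 298°
triadic ↑ +120°: 298 + 120 = 418 → 418 − 360 = 58°
split-comp 39° ↓ +141°: 58 + 141 = 199°
triadic ↓ −120°: 199 − 120 = 79°
split-comp 31° ↑ +211°: 79 + 211 = 290°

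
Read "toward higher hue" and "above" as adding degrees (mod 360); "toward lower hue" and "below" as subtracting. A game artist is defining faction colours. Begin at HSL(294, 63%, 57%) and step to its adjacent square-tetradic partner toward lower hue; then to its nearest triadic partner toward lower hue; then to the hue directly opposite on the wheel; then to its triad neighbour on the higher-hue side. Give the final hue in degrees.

24°

square ↓ −90°: 294 − 90 = 204°
triadic ↓ −120°: 204 − 120 = 84°
complement +180°: 84 + 180 = 264°
triadic ↑ +120°: 264 + 120 = 384 → 384 − 360 = 24°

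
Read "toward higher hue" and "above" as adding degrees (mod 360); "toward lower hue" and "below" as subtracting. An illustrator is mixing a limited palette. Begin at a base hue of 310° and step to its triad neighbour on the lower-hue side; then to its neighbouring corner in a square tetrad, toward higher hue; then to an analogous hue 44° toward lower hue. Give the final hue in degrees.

236°

−120° (triadic ↓): 310 − 120 = 190°
+90° (square ↑): 190 + 90 = 280°
−44° (analog 44° ↓): 280 − 44 = 236°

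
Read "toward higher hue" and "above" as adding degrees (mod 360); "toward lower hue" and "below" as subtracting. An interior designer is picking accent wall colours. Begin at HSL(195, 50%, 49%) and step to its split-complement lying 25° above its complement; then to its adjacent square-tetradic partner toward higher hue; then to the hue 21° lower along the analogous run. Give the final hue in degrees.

109°

+205° (split-comp 25° ↑): 195 + 205 = 400 → 400 − 360 = 40°
+90° (square ↑): 40 + 90 = 130°
−21° (analog 21° ↓): 130 − 21 = 109°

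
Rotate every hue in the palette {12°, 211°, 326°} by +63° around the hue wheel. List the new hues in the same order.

12 + 63 = 75°
211 + 63 = 274°
326 + 63 = 389 → 389 − 360 = 29°

75°, 274°, 29°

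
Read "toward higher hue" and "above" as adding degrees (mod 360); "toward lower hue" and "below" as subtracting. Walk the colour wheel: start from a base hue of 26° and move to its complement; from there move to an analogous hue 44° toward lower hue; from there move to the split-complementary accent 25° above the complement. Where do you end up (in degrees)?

+180° (complement): 26 + 180 = 206°
−44° (analog 44° ↓): 206 − 44 = 162°
+205° (split-comp 25° ↑): 162 + 205 = 367 → 367 − 360 = 7°

7°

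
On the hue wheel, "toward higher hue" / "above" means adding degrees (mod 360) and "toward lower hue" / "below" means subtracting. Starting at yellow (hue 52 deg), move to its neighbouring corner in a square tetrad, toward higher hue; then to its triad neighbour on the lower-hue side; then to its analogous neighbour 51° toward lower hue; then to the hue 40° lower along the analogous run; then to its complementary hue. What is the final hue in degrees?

52 + 90 = 142°   (square ↑)
142 − 120 = 22°   (triadic ↓)
22 − 51 = -29 → -29 + 360 = 331°   (analog 51° ↓)
331 − 40 = 291°   (analog 40° ↓)
291 + 180 = 471 → 471 − 360 = 111°   (complement)

111°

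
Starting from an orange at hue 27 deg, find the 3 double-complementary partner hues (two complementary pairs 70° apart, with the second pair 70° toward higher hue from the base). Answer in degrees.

A rectangular tetradic uses two complementary pairs 70° apart: offsets 0°, 70°, 180°, 250°.
27 + 70 = 97°
27 + 180 = 207°
27 + 250 = 277°

97°, 207°, and 277°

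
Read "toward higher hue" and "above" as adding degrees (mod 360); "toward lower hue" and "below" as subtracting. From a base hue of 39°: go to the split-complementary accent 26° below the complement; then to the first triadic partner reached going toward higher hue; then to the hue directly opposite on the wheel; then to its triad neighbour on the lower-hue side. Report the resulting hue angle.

13°

+154° (split-comp 26° ↓): 39 + 154 = 193°
+120° (triadic ↑): 193 + 120 = 313°
+180° (complement): 313 + 180 = 493 → 493 − 360 = 133°
−120° (triadic ↓): 133 − 120 = 13°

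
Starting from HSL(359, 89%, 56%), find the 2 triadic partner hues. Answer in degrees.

A triad places three hues 120° apart.
359 + 120 = 479 → 479 − 360 = 119°
359 + 240 = 599 → 599 − 360 = 239°

119° and 239°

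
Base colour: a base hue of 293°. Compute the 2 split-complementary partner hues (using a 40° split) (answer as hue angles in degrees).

Split-complementary hues sit 40° either side of the complement.
Complement of 293°: 293 + 180 = 473 → 473 − 360 = 113°
113 − 40 = 73°
113 + 40 = 153°

73° and 153°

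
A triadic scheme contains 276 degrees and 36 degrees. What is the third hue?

A triad spaces three hues 120° apart.
The full set is {36°, 156°, 276°}.

156°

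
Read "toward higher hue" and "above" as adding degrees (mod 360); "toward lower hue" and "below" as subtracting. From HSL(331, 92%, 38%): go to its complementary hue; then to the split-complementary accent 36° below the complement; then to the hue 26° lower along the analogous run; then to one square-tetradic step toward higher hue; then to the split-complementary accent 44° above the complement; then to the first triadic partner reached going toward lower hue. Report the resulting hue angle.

103°

+180° (complement): 331 + 180 = 511 → 511 − 360 = 151°
+144° (split-comp 36° ↓): 151 + 144 = 295°
−26° (analog 26° ↓): 295 − 26 = 269°
+90° (square ↑): 269 + 90 = 359°
+224° (split-comp 44° ↑): 359 + 224 = 583 → 583 − 360 = 223°
−120° (triadic ↓): 223 − 120 = 103°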